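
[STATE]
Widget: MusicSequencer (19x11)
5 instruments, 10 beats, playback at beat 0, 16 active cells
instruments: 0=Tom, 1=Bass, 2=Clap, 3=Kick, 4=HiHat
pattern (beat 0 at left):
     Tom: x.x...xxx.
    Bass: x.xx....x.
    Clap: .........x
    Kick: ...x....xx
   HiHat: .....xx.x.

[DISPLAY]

      ▼123456789   
   Tom█·█···███·   
  Bass█·██····█·   
  Clap·········█   
  Kick···█····██   
 HiHat·····██·█·   
                   
                   
                   
                   
                   


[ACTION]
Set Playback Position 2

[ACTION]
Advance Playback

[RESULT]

      012▼456789   
   Tom█·█···███·   
  Bass█·██····█·   
  Clap·········█   
  Kick···█····██   
 HiHat·····██·█·   
                   
                   
                   
                   
                   


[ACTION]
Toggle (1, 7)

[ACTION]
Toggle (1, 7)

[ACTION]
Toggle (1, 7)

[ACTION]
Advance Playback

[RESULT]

      0123▼56789   
   Tom█·█···███·   
  Bass█·██···██·   
  Clap·········█   
  Kick···█····██   
 HiHat·····██·█·   
                   
                   
                   
                   
                   


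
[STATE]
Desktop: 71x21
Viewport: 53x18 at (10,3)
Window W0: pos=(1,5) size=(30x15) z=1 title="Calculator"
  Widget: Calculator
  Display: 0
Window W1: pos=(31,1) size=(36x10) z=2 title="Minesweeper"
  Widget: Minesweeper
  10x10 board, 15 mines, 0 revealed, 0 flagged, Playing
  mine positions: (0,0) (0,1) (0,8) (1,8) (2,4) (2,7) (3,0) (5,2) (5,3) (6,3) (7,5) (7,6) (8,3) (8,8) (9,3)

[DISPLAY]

                     ┠───────────────────────────────
                     ┃■■■■■■■■■■                     
━━━━━━━━━━━━━━━━━━━━┓┃■■■■■■■■■■                     
tor                 ┃┃■■■■■■■■■■                     
────────────────────┨┃■■■■■■■■■■                     
                   0┃┃■■■■■■■■■■                     
┬───┬───┐           ┃┃■■■■■■■■■■                     
│ 9 │ ÷ │           ┃┗━━━━━━━━━━━━━━━━━━━━━━━━━━━━━━━
┼───┼───┤           ┃                                
│ 6 │ × │           ┃                                
┼───┼───┤           ┃                                
│ 3 │ - │           ┃                                
┼───┼───┤           ┃                                
│ = │ + │           ┃                                
┼───┼───┤           ┃                                
│ MR│ M+│           ┃                                
━━━━━━━━━━━━━━━━━━━━┛                                
                                                     


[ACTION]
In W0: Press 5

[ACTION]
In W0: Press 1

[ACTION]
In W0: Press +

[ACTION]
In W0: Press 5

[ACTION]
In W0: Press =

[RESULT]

                     ┠───────────────────────────────
                     ┃■■■■■■■■■■                     
━━━━━━━━━━━━━━━━━━━━┓┃■■■■■■■■■■                     
tor                 ┃┃■■■■■■■■■■                     
────────────────────┨┃■■■■■■■■■■                     
                  56┃┃■■■■■■■■■■                     
┬───┬───┐           ┃┃■■■■■■■■■■                     
│ 9 │ ÷ │           ┃┗━━━━━━━━━━━━━━━━━━━━━━━━━━━━━━━
┼───┼───┤           ┃                                
│ 6 │ × │           ┃                                
┼───┼───┤           ┃                                
│ 3 │ - │           ┃                                
┼───┼───┤           ┃                                
│ = │ + │           ┃                                
┼───┼───┤           ┃                                
│ MR│ M+│           ┃                                
━━━━━━━━━━━━━━━━━━━━┛                                
                                                     


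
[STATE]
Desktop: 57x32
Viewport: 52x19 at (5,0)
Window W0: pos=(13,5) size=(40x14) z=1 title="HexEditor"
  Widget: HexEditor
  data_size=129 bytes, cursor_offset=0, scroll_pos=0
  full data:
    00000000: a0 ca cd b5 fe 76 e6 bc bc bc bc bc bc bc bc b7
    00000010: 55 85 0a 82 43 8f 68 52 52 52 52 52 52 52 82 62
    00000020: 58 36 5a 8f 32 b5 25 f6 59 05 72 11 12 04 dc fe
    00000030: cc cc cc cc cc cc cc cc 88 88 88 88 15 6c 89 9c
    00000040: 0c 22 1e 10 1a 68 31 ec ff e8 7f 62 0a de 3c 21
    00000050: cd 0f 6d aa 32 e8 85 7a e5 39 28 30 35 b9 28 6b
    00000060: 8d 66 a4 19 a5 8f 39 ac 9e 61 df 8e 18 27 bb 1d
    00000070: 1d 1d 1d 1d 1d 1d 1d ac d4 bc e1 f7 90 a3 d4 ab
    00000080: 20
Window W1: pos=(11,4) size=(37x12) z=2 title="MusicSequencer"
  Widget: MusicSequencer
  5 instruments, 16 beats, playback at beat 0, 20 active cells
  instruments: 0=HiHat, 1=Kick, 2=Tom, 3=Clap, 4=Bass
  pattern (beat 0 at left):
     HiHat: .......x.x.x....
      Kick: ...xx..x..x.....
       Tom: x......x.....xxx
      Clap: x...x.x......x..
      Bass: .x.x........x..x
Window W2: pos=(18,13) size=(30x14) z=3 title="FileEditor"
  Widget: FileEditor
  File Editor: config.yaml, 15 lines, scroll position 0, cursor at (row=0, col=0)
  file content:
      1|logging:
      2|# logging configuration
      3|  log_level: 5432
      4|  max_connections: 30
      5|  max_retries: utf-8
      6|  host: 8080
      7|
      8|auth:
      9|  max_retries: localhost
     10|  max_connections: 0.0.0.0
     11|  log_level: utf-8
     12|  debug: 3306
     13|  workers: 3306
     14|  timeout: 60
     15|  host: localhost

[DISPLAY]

                                                    
                                                    
                                                    
                                                    
      ┏━━━━━━━━━━━━━━━━━━━━━━━━━━━━━━━━━━━┓         
      ┃ MusicSequencer                    ┃━━━━┓    
      ┠───────────────────────────────────┨    ┃    
      ┃      ▼123456789012345             ┃────┨    
      ┃ HiHat·······█·█·█····             ┃ bc ┃    
      ┃  Kick···██··█··█·····             ┃ 52 ┃    
      ┃   Tom█······█·····███             ┃ 59 ┃    
      ┃  Clap█···█·█······█··             ┃ 88 ┃    
      ┃  Bass·█·█········█··█             ┃ ff ┃    
      ┃      ┏━━━━━━━━━━━━━━━━━━━━━━━━━━━━┓ e5 ┃    
      ┃      ┃ FileEditor                 ┃ 9e ┃    
      ┗━━━━━━┠────────────────────────────┨ d4 ┃    
        ┃0000┃█ogging:                   ▲┃    ┃    
        ┃    ┃# logging configuration    █┃    ┃    
        ┗━━━━┃  log_level: 5432          ░┃━━━━┛    


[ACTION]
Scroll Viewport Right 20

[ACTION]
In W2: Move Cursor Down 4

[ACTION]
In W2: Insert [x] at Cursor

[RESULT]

                                                    
                                                    
                                                    
                                                    
      ┏━━━━━━━━━━━━━━━━━━━━━━━━━━━━━━━━━━━┓         
      ┃ MusicSequencer                    ┃━━━━┓    
      ┠───────────────────────────────────┨    ┃    
      ┃      ▼123456789012345             ┃────┨    
      ┃ HiHat·······█·█·█····             ┃ bc ┃    
      ┃  Kick···██··█··█·····             ┃ 52 ┃    
      ┃   Tom█······█·····███             ┃ 59 ┃    
      ┃  Clap█···█·█······█··             ┃ 88 ┃    
      ┃  Bass·█·█········█··█             ┃ ff ┃    
      ┃      ┏━━━━━━━━━━━━━━━━━━━━━━━━━━━━┓ e5 ┃    
      ┃      ┃ FileEditor                 ┃ 9e ┃    
      ┗━━━━━━┠────────────────────────────┨ d4 ┃    
        ┃0000┃logging:                   ▲┃    ┃    
        ┃    ┃# logging configuration    █┃    ┃    
        ┗━━━━┃  log_level: 5432          ░┃━━━━┛    


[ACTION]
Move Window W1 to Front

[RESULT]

                                                    
                                                    
                                                    
                                                    
      ┏━━━━━━━━━━━━━━━━━━━━━━━━━━━━━━━━━━━┓         
      ┃ MusicSequencer                    ┃━━━━┓    
      ┠───────────────────────────────────┨    ┃    
      ┃      ▼123456789012345             ┃────┨    
      ┃ HiHat·······█·█·█····             ┃ bc ┃    
      ┃  Kick···██··█··█·····             ┃ 52 ┃    
      ┃   Tom█······█·····███             ┃ 59 ┃    
      ┃  Clap█···█·█······█··             ┃ 88 ┃    
      ┃  Bass·█·█········█··█             ┃ ff ┃    
      ┃                                   ┃ e5 ┃    
      ┃                                   ┃ 9e ┃    
      ┗━━━━━━━━━━━━━━━━━━━━━━━━━━━━━━━━━━━┛ d4 ┃    
        ┃0000┃logging:                   ▲┃    ┃    
        ┃    ┃# logging configuration    █┃    ┃    
        ┗━━━━┃  log_level: 5432          ░┃━━━━┛    


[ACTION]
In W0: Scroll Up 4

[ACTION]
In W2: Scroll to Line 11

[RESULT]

                                                    
                                                    
                                                    
                                                    
      ┏━━━━━━━━━━━━━━━━━━━━━━━━━━━━━━━━━━━┓         
      ┃ MusicSequencer                    ┃━━━━┓    
      ┠───────────────────────────────────┨    ┃    
      ┃      ▼123456789012345             ┃────┨    
      ┃ HiHat·······█·█·█····             ┃ bc ┃    
      ┃  Kick···██··█··█·····             ┃ 52 ┃    
      ┃   Tom█······█·····███             ┃ 59 ┃    
      ┃  Clap█···█·█······█··             ┃ 88 ┃    
      ┃  Bass·█·█········█··█             ┃ ff ┃    
      ┃                                   ┃ e5 ┃    
      ┃                                   ┃ 9e ┃    
      ┗━━━━━━━━━━━━━━━━━━━━━━━━━━━━━━━━━━━┛ d4 ┃    
        ┃0000┃  host: 8080               ▲┃    ┃    
        ┃    ┃                           ░┃    ┃    
        ┗━━━━┃auth:                      ░┃━━━━┛    


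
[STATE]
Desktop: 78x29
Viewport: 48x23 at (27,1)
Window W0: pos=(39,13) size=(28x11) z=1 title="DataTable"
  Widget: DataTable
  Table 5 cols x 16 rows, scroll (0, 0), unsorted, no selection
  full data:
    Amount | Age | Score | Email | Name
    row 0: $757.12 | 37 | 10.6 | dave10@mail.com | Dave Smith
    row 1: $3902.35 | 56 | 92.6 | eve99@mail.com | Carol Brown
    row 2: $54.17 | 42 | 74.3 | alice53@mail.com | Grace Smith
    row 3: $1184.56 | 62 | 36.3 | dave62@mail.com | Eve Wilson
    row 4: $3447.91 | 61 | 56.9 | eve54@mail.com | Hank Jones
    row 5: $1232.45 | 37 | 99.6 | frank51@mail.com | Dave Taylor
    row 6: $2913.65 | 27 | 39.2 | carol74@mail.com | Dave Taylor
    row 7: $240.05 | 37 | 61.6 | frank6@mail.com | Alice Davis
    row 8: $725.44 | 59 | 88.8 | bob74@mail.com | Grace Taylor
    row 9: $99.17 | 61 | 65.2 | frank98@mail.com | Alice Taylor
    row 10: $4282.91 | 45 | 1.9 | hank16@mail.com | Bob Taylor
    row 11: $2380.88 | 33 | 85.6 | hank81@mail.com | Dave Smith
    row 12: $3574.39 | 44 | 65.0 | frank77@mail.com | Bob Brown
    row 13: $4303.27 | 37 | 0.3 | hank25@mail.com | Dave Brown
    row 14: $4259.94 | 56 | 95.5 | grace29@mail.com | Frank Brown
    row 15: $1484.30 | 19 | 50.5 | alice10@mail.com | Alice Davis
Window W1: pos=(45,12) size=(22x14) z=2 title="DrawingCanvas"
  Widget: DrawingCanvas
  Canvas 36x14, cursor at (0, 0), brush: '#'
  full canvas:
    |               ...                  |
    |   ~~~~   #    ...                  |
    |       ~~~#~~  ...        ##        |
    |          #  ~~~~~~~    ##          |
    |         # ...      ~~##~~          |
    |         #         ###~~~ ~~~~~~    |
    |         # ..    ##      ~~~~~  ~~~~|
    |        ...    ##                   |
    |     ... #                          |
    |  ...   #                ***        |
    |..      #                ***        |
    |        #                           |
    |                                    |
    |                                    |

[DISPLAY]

                                                
                                                
                                                
                                                
                                                
                                                
                                                
                                                
                                                
                                                
                                                
                  ┏━━━━━━━━━━━━━━━━━━━━┓        
            ┏━━━━━┃ DrawingCanvas      ┃        
            ┃ Data┠────────────────────┨        
            ┠─────┃+              ...  ┃        
            ┃Amoun┃   ~~~~   #    ...  ┃        
            ┃─────┃       ~~~#~~  ...  ┃        
            ┃$757.┃          #  ~~~~~~~┃        
            ┃$3902┃         # ...      ┃        
            ┃$54.1┃         #         #┃        
            ┃$1184┃         # ..    ## ┃        
            ┃$3447┃        ...    ##   ┃        
            ┗━━━━━┃     ... #          ┃        


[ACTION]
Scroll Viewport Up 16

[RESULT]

                                                
                                                
                                                
                                                
                                                
                                                
                                                
                                                
                                                
                                                
                                                
                                                
                  ┏━━━━━━━━━━━━━━━━━━━━┓        
            ┏━━━━━┃ DrawingCanvas      ┃        
            ┃ Data┠────────────────────┨        
            ┠─────┃+              ...  ┃        
            ┃Amoun┃   ~~~~   #    ...  ┃        
            ┃─────┃       ~~~#~~  ...  ┃        
            ┃$757.┃          #  ~~~~~~~┃        
            ┃$3902┃         # ...      ┃        
            ┃$54.1┃         #         #┃        
            ┃$1184┃         # ..    ## ┃        
            ┃$3447┃        ...    ##   ┃        


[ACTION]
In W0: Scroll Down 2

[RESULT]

                                                
                                                
                                                
                                                
                                                
                                                
                                                
                                                
                                                
                                                
                                                
                                                
                  ┏━━━━━━━━━━━━━━━━━━━━┓        
            ┏━━━━━┃ DrawingCanvas      ┃        
            ┃ Data┠────────────────────┨        
            ┠─────┃+              ...  ┃        
            ┃Amoun┃   ~~~~   #    ...  ┃        
            ┃─────┃       ~~~#~~  ...  ┃        
            ┃$54.1┃          #  ~~~~~~~┃        
            ┃$1184┃         # ...      ┃        
            ┃$3447┃         #         #┃        
            ┃$1232┃         # ..    ## ┃        
            ┃$2913┃        ...    ##   ┃        


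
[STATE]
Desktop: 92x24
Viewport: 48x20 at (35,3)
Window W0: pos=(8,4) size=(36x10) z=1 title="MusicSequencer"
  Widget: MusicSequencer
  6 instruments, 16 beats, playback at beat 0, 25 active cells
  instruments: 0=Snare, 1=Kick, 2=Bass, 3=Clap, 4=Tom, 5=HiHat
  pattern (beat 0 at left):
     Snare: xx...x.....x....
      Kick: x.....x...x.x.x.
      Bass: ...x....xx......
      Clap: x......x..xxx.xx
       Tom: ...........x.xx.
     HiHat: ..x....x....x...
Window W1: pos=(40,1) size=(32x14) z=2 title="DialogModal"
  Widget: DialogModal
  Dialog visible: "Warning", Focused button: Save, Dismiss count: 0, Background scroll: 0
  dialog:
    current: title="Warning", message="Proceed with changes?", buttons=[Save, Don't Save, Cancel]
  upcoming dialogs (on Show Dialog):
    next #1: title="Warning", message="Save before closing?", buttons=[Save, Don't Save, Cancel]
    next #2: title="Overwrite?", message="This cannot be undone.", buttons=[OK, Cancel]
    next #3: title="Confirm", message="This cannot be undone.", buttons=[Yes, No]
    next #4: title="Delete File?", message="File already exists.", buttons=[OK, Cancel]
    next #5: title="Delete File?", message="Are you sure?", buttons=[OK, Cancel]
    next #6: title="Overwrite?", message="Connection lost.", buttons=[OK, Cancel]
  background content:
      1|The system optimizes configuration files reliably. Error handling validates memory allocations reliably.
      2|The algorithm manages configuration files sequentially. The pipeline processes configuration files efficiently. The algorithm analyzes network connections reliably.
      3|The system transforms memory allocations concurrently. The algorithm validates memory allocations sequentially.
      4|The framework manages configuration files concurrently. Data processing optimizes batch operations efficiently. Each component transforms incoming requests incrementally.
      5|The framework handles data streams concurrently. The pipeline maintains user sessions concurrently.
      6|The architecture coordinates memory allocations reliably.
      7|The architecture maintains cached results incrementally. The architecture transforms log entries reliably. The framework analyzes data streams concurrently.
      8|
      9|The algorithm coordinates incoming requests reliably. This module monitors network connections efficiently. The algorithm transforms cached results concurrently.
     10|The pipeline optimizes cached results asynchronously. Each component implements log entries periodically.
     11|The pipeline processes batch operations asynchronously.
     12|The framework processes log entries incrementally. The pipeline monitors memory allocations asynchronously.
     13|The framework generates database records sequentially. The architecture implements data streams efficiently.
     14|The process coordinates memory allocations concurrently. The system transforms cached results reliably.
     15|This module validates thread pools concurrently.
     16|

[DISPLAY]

     ┠──────────────────────────────┨           
━━━━━┃The system optimizes configura┃           
     ┃The algorithm manages configur┃           
─────┃Th┌────────────────────────┐ a┃           
     ┃Th│        Warning         │ur┃           
     ┃Th│ Proceed with changes?  │tr┃           
     ┃Th│[Save]  Don't Save   Can│ m┃           
     ┃Th└────────────────────────┘ac┃           
     ┃                              ┃           
     ┃The algorithm coordinates inco┃           
━━━━━┃The pipeline optimizes cached ┃           
     ┗━━━━━━━━━━━━━━━━━━━━━━━━━━━━━━┛           
                                                
                                                
                                                
                                                
                                                
                                                
                                                
                                                


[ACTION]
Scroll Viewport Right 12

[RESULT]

───────────────────────────┨                    
 system optimizes configura┃                    
 algorithm manages configur┃                    
────────────────────────┐ a┃                    
        Warning         │ur┃                    
 Proceed with changes?  │tr┃                    
[Save]  Don't Save   Can│ m┃                    
────────────────────────┘ac┃                    
                           ┃                    
 algorithm coordinates inco┃                    
 pipeline optimizes cached ┃                    
━━━━━━━━━━━━━━━━━━━━━━━━━━━┛                    
                                                
                                                
                                                
                                                
                                                
                                                
                                                
                                                


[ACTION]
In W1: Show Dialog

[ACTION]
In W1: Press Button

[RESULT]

───────────────────────────┨                    
 system optimizes configura┃                    
 algorithm manages configur┃                    
 system transforms memory a┃                    
 framework manages configur┃                    
 framework handles data str┃                    
 architecture coordinates m┃                    
 architecture maintains cac┃                    
                           ┃                    
 algorithm coordinates inco┃                    
 pipeline optimizes cached ┃                    
━━━━━━━━━━━━━━━━━━━━━━━━━━━┛                    
                                                
                                                
                                                
                                                
                                                
                                                
                                                
                                                


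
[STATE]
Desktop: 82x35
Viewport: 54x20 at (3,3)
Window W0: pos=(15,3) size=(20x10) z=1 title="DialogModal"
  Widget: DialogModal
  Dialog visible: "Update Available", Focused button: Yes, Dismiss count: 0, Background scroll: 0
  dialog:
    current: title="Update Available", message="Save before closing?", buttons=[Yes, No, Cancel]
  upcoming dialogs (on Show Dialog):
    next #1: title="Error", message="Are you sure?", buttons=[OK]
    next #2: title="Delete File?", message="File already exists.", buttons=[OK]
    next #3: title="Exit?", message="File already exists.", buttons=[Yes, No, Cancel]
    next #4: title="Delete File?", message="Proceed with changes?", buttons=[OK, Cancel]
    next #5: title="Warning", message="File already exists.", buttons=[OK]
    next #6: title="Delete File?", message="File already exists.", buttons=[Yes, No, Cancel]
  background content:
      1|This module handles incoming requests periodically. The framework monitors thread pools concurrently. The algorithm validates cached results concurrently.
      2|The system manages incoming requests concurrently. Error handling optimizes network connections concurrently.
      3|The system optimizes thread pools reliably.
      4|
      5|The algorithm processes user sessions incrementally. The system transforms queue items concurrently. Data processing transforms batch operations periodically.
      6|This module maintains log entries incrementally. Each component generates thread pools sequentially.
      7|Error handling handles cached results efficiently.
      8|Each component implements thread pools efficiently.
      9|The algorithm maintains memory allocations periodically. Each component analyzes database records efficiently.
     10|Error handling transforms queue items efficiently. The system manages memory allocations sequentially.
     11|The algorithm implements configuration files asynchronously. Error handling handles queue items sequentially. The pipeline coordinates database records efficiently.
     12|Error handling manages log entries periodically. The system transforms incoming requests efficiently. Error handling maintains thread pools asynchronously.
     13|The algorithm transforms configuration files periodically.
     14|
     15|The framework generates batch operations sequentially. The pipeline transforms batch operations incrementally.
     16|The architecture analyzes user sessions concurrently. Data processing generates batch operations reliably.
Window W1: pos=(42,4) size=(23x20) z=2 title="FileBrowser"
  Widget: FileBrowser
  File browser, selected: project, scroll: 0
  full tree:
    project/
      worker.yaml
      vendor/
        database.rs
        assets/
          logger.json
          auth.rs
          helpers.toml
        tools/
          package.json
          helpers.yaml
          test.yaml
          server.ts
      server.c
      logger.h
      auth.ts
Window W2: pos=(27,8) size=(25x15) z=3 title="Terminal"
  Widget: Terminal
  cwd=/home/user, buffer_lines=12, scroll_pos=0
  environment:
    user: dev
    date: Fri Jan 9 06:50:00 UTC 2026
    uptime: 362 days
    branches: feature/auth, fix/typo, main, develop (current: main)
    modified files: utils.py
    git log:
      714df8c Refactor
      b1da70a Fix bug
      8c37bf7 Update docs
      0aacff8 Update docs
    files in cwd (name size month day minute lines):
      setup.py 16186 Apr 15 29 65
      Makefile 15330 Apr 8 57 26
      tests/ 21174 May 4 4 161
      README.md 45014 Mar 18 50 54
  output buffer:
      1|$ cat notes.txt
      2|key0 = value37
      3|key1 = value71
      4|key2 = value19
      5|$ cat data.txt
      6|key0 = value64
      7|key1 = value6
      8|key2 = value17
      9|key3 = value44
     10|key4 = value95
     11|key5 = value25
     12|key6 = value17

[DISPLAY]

            ┏━━━━━━━━━━━━━━━━━━┓                      
            ┃ DialogModal      ┃       ┏━━━━━━━━━━━━━━
            ┠──────────────────┨       ┃ FileBrowser  
            ┃Th┌────────────┐le┃       ┠──────────────
            ┃Th│Update Avail│es┃       ┃> [-] project/
            ┃Th│Save bef┏━━━━━━━━━━━━━━━━━━━━━━━┓r.yam
            ┃  │[Yes]  N┃ Terminal              ┃endor
            ┃Th└────────┠───────────────────────┨r.c  
            ┃This module┃$ cat notes.txt        ┃r.h  
            ┗━━━━━━━━━━━┃key0 = value37         ┃ts   
                        ┃key1 = value71         ┃     
                        ┃key2 = value19         ┃     
                        ┃$ cat data.txt         ┃     
                        ┃key0 = value64         ┃     
                        ┃key1 = value6          ┃     
                        ┃key2 = value17         ┃     
                        ┃key3 = value44         ┃     
                        ┃key4 = value95         ┃     
                        ┃key5 = value25         ┃     
                        ┗━━━━━━━━━━━━━━━━━━━━━━━┛     


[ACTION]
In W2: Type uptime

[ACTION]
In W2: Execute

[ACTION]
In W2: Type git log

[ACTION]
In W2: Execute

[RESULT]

            ┏━━━━━━━━━━━━━━━━━━┓                      
            ┃ DialogModal      ┃       ┏━━━━━━━━━━━━━━
            ┠──────────────────┨       ┃ FileBrowser  
            ┃Th┌────────────┐le┃       ┠──────────────
            ┃Th│Update Avail│es┃       ┃> [-] project/
            ┃Th│Save bef┏━━━━━━━━━━━━━━━━━━━━━━━┓r.yam
            ┃  │[Yes]  N┃ Terminal              ┃endor
            ┃Th└────────┠───────────────────────┨r.c  
            ┃This module┃key4 = value95         ┃r.h  
            ┗━━━━━━━━━━━┃key5 = value25         ┃ts   
                        ┃key6 = value17         ┃     
                        ┃$ uptime               ┃     
                        ┃ 10:00  up 362 days    ┃     
                        ┃$ git log              ┃     
                        ┃714df8c Refactor       ┃     
                        ┃b1da70a Fix bug        ┃     
                        ┃8c37bf7 Update docs    ┃     
                        ┃0aacff8 Update docs    ┃     
                        ┃$ █                    ┃     
                        ┗━━━━━━━━━━━━━━━━━━━━━━━┛     


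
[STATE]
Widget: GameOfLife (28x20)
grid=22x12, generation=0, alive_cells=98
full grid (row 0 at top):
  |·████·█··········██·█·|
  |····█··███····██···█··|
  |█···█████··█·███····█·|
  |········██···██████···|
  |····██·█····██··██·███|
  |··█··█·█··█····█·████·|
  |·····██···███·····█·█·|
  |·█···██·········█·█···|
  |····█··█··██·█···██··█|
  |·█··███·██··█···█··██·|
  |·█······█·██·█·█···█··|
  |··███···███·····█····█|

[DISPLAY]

Gen: 0                      
·████·█··········██·█·      
····█··███····██···█··      
█···█████··█·███····█·      
········██···██████···      
····██·█····██··██·███      
··█··█·█··█····█·████·      
·····██···███·····█·█·      
·█···██·········█·█···      
····█··█··██·█···██··█      
·█··███·██··█···█··██·      
·█······█·██·█·█···█··      
··███···███·····█····█      
                            
                            
                            
                            
                            
                            
                            


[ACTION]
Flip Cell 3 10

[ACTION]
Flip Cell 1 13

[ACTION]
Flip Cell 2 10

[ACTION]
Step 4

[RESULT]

Gen: 4                      
··█···············█···      
··█··············█·██·      
····················█·      
······█····█·██·····█·      
·····██····█·██··█·█··      
····██·······█········      
····█······███········      
······················      
········███·········█·      
······█········█·█···█      
·██···█··█····█······█      
···█·····█····█·····█·      
                            
                            
                            
                            
                            
                            
                            


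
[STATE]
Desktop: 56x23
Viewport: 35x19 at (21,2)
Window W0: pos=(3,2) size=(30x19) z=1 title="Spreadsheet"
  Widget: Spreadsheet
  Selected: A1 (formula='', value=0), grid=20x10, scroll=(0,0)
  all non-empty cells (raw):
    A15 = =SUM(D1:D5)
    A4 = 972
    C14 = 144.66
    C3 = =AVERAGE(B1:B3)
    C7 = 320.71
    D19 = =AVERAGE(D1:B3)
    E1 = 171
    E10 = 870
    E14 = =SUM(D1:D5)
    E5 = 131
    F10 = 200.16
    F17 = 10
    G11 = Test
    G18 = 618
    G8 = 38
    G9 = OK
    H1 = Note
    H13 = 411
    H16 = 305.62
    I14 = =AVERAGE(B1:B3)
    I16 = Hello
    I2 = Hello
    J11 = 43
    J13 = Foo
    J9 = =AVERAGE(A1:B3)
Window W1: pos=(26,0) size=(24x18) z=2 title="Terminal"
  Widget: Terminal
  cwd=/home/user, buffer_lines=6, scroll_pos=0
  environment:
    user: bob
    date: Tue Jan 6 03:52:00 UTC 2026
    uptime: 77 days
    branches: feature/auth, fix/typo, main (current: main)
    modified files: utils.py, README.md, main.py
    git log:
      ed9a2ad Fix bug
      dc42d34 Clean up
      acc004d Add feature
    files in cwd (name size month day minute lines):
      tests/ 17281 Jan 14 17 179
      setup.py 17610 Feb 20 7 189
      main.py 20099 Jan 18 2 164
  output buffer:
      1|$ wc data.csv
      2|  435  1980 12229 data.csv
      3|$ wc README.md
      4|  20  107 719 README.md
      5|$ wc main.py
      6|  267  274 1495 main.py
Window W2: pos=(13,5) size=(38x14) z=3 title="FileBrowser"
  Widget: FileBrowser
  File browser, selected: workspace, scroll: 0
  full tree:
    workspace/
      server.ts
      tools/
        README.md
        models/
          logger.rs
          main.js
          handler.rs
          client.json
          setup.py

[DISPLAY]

━━━━━┠──────────────────────┨      
     ┃$ wc data.csv         ┃      
─────┃  435  1980 12229 data┃      
━━━━━━━━━━━━━━━━━━━━━━━━━━━━━┓     
owser                        ┃     
─────────────────────────────┨     
orkspace/                    ┃     
ver.ts                       ┃     
 tools/                      ┃     
                             ┃     
                             ┃     
                             ┃     
                             ┃     
                             ┃     
                             ┃     
                             ┃     
━━━━━━━━━━━━━━━━━━━━━━━━━━━━━┛     
  0       0┃                       
━━━━━━━━━━━┛                       


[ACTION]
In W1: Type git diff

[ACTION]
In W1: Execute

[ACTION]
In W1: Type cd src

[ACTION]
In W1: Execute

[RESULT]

━━━━━┠──────────────────────┨      
     ┃$ wc README.md        ┃      
─────┃  20  107 719 README.m┃      
━━━━━━━━━━━━━━━━━━━━━━━━━━━━━┓     
owser                        ┃     
─────────────────────────────┨     
orkspace/                    ┃     
ver.ts                       ┃     
 tools/                      ┃     
                             ┃     
                             ┃     
                             ┃     
                             ┃     
                             ┃     
                             ┃     
                             ┃     
━━━━━━━━━━━━━━━━━━━━━━━━━━━━━┛     
  0       0┃                       
━━━━━━━━━━━┛                       


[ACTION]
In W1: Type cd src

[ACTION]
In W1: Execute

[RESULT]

━━━━━┠──────────────────────┨      
     ┃$ wc main.py          ┃      
─────┃  267  274 1495 main.p┃      
━━━━━━━━━━━━━━━━━━━━━━━━━━━━━┓     
owser                        ┃     
─────────────────────────────┨     
orkspace/                    ┃     
ver.ts                       ┃     
 tools/                      ┃     
                             ┃     
                             ┃     
                             ┃     
                             ┃     
                             ┃     
                             ┃     
                             ┃     
━━━━━━━━━━━━━━━━━━━━━━━━━━━━━┛     
  0       0┃                       
━━━━━━━━━━━┛                       


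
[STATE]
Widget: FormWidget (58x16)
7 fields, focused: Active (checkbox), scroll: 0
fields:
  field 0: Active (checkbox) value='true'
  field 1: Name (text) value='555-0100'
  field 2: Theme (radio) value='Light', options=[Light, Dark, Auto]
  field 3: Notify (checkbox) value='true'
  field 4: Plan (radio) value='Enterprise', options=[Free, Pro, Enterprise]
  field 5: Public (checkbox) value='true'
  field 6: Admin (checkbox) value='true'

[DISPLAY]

> Active:     [x]                                         
  Name:       [555-0100                                  ]
  Theme:      (●) Light  ( ) Dark  ( ) Auto               
  Notify:     [x]                                         
  Plan:       ( ) Free  ( ) Pro  (●) Enterprise           
  Public:     [x]                                         
  Admin:      [x]                                         
                                                          
                                                          
                                                          
                                                          
                                                          
                                                          
                                                          
                                                          
                                                          


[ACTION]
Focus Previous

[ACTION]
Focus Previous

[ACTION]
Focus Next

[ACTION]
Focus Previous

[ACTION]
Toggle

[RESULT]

  Active:     [x]                                         
  Name:       [555-0100                                  ]
  Theme:      (●) Light  ( ) Dark  ( ) Auto               
  Notify:     [x]                                         
  Plan:       ( ) Free  ( ) Pro  (●) Enterprise           
> Public:     [ ]                                         
  Admin:      [x]                                         
                                                          
                                                          
                                                          
                                                          
                                                          
                                                          
                                                          
                                                          
                                                          
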